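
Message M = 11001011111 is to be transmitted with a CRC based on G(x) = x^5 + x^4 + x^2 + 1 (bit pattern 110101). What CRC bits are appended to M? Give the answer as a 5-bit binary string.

11011

Append 5 zeros: 1100101111100000. Divide by 110101 (XOR where the leading bit is 1):
  pos 0: 110010 XOR 110101 = 000111
  pos 3: 111111 XOR 110101 = 001010
  pos 5: 101011 XOR 110101 = 011110
  pos 6: 111100 XOR 110101 = 001001
  pos 8: 100100 XOR 110101 = 010001
  pos 9: 100010 XOR 110101 = 010111
  pos 10: 101110 XOR 110101 = 011011
Remainder (last 5 bits) = 11011. This is the CRC / FCS.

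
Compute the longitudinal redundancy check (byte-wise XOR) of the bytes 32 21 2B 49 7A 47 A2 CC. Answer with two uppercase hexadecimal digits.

22

XOR the bytes together:
  start with 0x32
  0x32 ⊕ 0x21 = 0x13
  0x13 ⊕ 0x2B = 0x38
  0x38 ⊕ 0x49 = 0x71
  0x71 ⊕ 0x7A = 0x0B
  0x0B ⊕ 0x47 = 0x4C
  0x4C ⊕ 0xA2 = 0xEE
  0xEE ⊕ 0xCC = 0x22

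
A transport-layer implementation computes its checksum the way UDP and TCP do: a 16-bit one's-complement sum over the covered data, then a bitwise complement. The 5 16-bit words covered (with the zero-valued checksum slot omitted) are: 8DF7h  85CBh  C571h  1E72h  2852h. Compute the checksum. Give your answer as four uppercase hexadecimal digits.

One's-complement addition (fold any carry out of bit 15 back into bit 0):
  0x8DF7 + 0x85CB = 0x113C2 → wrap carry → 0x13C3
  0x13C3 + 0xC571 = 0x0D934
  0xD934 + 0x1E72 = 0x0F7A6
  0xF7A6 + 0x2852 = 0x11FF8 → wrap carry → 0x1FF9
One's-complement sum = 0x1FF9.
Checksum = ~0x1FF9 & 0xFFFF = 0xE006.

E006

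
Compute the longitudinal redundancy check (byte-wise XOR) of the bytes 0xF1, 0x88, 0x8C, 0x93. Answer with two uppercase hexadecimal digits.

XOR the bytes together:
  start with 0xF1
  0xF1 ⊕ 0x88 = 0x79
  0x79 ⊕ 0x8C = 0xF5
  0xF5 ⊕ 0x93 = 0x66

66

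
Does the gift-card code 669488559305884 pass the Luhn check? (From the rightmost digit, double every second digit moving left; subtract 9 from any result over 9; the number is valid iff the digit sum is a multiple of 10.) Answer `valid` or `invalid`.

From the right, keep odd positions and double even positions (subtract 9 from any doubled value over 9):
  doubled (positions 2,4,...): 7 1 6 1 7 8 3 → sum 33
  kept (positions 1,3,...): 4 8 0 9 5 8 9 6 → sum 49
Total = 82.
82 mod 10 = 2, so the number is invalid.

invalid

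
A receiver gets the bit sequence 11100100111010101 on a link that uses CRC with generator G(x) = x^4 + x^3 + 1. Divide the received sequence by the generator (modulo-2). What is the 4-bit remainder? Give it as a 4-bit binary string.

Modulo-2 division of 11100100111010101 by 11001:
  pos 0: 11100 XOR 11001 = 00101
  pos 2: 10110 XOR 11001 = 01111
  pos 3: 11110 XOR 11001 = 00111
  pos 5: 11111 XOR 11001 = 00110
  pos 7: 11010 XOR 11001 = 00011
  pos 10: 11101 XOR 11001 = 00100
  pos 12: 10001 XOR 11001 = 01000
Remainder = 1000 (nonzero — an error is detected).

1000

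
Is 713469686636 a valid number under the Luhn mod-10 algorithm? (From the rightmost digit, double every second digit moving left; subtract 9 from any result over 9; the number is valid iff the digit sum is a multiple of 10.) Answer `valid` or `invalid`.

valid

From the right, keep odd positions and double even positions (subtract 9 from any doubled value over 9):
  doubled (positions 2,4,...): 6 3 3 3 6 5 → sum 26
  kept (positions 1,3,...): 6 6 8 9 4 1 → sum 34
Total = 60.
60 mod 10 = 0, so the number is valid.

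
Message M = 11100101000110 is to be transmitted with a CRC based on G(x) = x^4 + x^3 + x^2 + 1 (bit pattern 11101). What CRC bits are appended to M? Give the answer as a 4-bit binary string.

Append 4 zeros: 111001010001100000. Divide by 11101 (XOR where the leading bit is 1):
  pos 0: 11100 XOR 11101 = 00001
  pos 4: 11010 XOR 11101 = 00111
  pos 6: 11100 XOR 11101 = 00001
  pos 10: 11100 XOR 11101 = 00001
Remainder (last 4 bits) = 1000. This is the CRC / FCS.

1000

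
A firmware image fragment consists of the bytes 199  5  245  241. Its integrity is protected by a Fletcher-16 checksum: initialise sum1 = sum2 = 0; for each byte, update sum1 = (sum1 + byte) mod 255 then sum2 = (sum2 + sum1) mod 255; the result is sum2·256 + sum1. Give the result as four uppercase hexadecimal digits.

Running sums (mod 255):
  after byte 0 (199): sum1=199, sum2=199
  after byte 1 (5): sum1=204, sum2=148
  after byte 2 (245): sum1=194, sum2=87
  after byte 3 (241): sum1=180, sum2=12
Checksum = sum2·256 + sum1 = 12·256 + 180 = 3252 = 0x0CB4.

0CB4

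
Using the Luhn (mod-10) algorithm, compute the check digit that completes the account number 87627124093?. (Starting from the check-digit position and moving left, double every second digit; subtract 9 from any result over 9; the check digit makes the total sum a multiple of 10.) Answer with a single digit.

2

Partial digits right→left: 3 9 0 4 2 1 7 2 6 7 8
Double every second digit counting from the check-digit position (so the 1st, 3rd, 5th, ... of the partial from the right).
  doubled (with −9 where >9): 6 0 4 5 3 7 → sum 25
  kept as-is: 9 4 1 2 7 → sum 23
Total = 25 + 23 = 48.
Check digit = (10 − (48 mod 10)) mod 10 = 2.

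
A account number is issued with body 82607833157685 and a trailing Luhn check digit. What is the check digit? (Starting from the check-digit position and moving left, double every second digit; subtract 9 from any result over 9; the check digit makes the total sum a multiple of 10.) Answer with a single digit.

8

Partial digits right→left: 5 8 6 7 5 1 3 3 8 7 0 6 2 8
Double every second digit counting from the check-digit position (so the 1st, 3rd, 5th, ... of the partial from the right).
  doubled (with −9 where >9): 1 3 1 6 7 0 4 → sum 22
  kept as-is: 8 7 1 3 7 6 8 → sum 40
Total = 22 + 40 = 62.
Check digit = (10 − (62 mod 10)) mod 10 = 8.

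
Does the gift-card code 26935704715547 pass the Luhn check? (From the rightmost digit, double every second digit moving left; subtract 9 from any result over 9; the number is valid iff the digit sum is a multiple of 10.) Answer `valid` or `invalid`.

From the right, keep odd positions and double even positions (subtract 9 from any doubled value over 9):
  doubled (positions 2,4,...): 8 1 5 0 1 9 4 → sum 28
  kept (positions 1,3,...): 7 5 1 4 7 3 6 → sum 33
Total = 61.
61 mod 10 = 1, so the number is invalid.

invalid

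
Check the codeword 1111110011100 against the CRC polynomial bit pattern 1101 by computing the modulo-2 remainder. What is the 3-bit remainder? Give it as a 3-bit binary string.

000

Modulo-2 division of 1111110011100 by 1101:
  pos 0: 1111 XOR 1101 = 0010
  pos 2: 1011 XOR 1101 = 0110
  pos 3: 1100 XOR 1101 = 0001
  pos 6: 1011 XOR 1101 = 0110
  pos 7: 1101 XOR 1101 = 0000
Remainder = 000 (zero — the frame passes the CRC check).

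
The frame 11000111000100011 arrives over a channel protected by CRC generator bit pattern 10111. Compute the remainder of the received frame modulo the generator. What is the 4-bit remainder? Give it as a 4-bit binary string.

0000

Modulo-2 division of 11000111000100011 by 10111:
  pos 0: 11000 XOR 10111 = 01111
  pos 1: 11111 XOR 10111 = 01000
  pos 2: 10001 XOR 10111 = 00110
  pos 4: 11010 XOR 10111 = 01101
  pos 5: 11010 XOR 10111 = 01101
  pos 6: 11010 XOR 10111 = 01101
  pos 7: 11011 XOR 10111 = 01100
  pos 8: 11000 XOR 10111 = 01111
  pos 9: 11110 XOR 10111 = 01001
  pos 10: 10010 XOR 10111 = 00101
  pos 12: 10111 XOR 10111 = 00000
Remainder = 0000 (zero — the frame passes the CRC check).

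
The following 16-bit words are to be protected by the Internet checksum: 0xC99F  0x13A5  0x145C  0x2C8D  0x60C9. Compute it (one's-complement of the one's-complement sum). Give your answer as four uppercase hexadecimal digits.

One's-complement addition (fold any carry out of bit 15 back into bit 0):
  0xC99F + 0x13A5 = 0x0DD44
  0xDD44 + 0x145C = 0x0F1A0
  0xF1A0 + 0x2C8D = 0x11E2D → wrap carry → 0x1E2E
  0x1E2E + 0x60C9 = 0x07EF7
One's-complement sum = 0x7EF7.
Checksum = ~0x7EF7 & 0xFFFF = 0x8108.

8108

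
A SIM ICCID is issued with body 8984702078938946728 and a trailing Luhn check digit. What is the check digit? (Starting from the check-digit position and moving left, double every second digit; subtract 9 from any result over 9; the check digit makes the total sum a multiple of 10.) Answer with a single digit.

Partial digits right→left: 8 2 7 6 4 9 8 3 9 8 7 0 2 0 7 4 8 9 8
Double every second digit counting from the check-digit position (so the 1st, 3rd, 5th, ... of the partial from the right).
  doubled (with −9 where >9): 7 5 8 7 9 5 4 5 7 7 → sum 64
  kept as-is: 2 6 9 3 8 0 0 4 9 → sum 41
Total = 64 + 41 = 105.
Check digit = (10 − (105 mod 10)) mod 10 = 5.

5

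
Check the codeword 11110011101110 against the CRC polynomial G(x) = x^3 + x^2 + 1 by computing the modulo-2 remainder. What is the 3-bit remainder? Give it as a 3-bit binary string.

000

Modulo-2 division of 11110011101110 by 1101:
  pos 0: 1111 XOR 1101 = 0010
  pos 2: 1000 XOR 1101 = 0101
  pos 3: 1011 XOR 1101 = 0110
  pos 4: 1101 XOR 1101 = 0000
  pos 8: 1011 XOR 1101 = 0110
  pos 9: 1101 XOR 1101 = 0000
Remainder = 000 (zero — the frame passes the CRC check).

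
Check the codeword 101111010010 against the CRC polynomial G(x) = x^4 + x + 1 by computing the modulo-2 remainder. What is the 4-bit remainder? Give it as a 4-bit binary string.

Modulo-2 division of 101111010010 by 10011:
  pos 0: 10111 XOR 10011 = 00100
  pos 2: 10010 XOR 10011 = 00001
  pos 6: 11001 XOR 10011 = 01010
  pos 7: 10100 XOR 10011 = 00111
Remainder = 0111 (nonzero — an error is detected).

0111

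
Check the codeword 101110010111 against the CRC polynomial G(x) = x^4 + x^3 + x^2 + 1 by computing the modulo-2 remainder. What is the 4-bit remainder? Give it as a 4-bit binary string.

Modulo-2 division of 101110010111 by 11101:
  pos 0: 10111 XOR 11101 = 01010
  pos 1: 10100 XOR 11101 = 01001
  pos 2: 10010 XOR 11101 = 01111
  pos 3: 11111 XOR 11101 = 00010
  pos 6: 10011 XOR 11101 = 01110
  pos 7: 11101 XOR 11101 = 00000
Remainder = 0000 (zero — the frame passes the CRC check).

0000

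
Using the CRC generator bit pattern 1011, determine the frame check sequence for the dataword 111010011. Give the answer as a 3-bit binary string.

101

Append 3 zeros: 111010011000. Divide by 1011 (XOR where the leading bit is 1):
  pos 0: 1110 XOR 1011 = 0101
  pos 1: 1011 XOR 1011 = 0000
  pos 7: 1100 XOR 1011 = 0111
  pos 8: 1110 XOR 1011 = 0101
Remainder (last 3 bits) = 101. This is the CRC / FCS.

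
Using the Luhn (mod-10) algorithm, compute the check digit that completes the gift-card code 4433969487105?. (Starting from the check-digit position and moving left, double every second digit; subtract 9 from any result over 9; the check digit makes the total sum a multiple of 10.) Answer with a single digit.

4

Partial digits right→left: 5 0 1 7 8 4 9 6 9 3 3 4 4
Double every second digit counting from the check-digit position (so the 1st, 3rd, 5th, ... of the partial from the right).
  doubled (with −9 where >9): 1 2 7 9 9 6 8 → sum 42
  kept as-is: 0 7 4 6 3 4 → sum 24
Total = 42 + 24 = 66.
Check digit = (10 − (66 mod 10)) mod 10 = 4.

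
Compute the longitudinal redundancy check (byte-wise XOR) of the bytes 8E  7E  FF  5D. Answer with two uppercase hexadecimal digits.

52

XOR the bytes together:
  start with 0x8E
  0x8E ⊕ 0x7E = 0xF0
  0xF0 ⊕ 0xFF = 0x0F
  0x0F ⊕ 0x5D = 0x52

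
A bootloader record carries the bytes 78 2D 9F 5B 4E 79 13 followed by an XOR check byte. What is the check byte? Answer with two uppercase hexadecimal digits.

B5

XOR the bytes together:
  start with 0x78
  0x78 ⊕ 0x2D = 0x55
  0x55 ⊕ 0x9F = 0xCA
  0xCA ⊕ 0x5B = 0x91
  0x91 ⊕ 0x4E = 0xDF
  0xDF ⊕ 0x79 = 0xA6
  0xA6 ⊕ 0x13 = 0xB5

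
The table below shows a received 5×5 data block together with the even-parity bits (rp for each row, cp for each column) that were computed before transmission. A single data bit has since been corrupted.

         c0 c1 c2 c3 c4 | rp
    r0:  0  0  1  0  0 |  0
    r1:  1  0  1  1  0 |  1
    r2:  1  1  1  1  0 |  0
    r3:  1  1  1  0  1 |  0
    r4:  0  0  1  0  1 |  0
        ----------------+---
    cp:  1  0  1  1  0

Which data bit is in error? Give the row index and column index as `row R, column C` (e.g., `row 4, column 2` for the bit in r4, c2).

row 0, column 3

Recompute each row's even parity and compare to rp:
  r0: data parity 1, sent rp 0 → mismatch
  r1: data parity 1, sent rp 1 → ok
  r2: data parity 0, sent rp 0 → ok
  r3: data parity 0, sent rp 0 → ok
  r4: data parity 0, sent rp 0 → ok
Recompute each column's even parity and compare to cp:
  c0: data parity 1, sent cp 1 → ok
  c1: data parity 0, sent cp 0 → ok
  c2: data parity 1, sent cp 1 → ok
  c3: data parity 0, sent cp 1 → mismatch
  c4: data parity 0, sent cp 0 → ok
Exactly one row (r0) and one column (c3) fail → the flipped bit is at their intersection.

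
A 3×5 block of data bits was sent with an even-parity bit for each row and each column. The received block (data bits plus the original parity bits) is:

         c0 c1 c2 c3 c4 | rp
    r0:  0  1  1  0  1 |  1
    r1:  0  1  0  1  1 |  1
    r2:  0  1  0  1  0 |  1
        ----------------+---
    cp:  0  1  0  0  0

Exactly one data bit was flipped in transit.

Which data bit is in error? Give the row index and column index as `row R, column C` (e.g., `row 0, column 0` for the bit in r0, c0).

Recompute each row's even parity and compare to rp:
  r0: data parity 1, sent rp 1 → ok
  r1: data parity 1, sent rp 1 → ok
  r2: data parity 0, sent rp 1 → mismatch
Recompute each column's even parity and compare to cp:
  c0: data parity 0, sent cp 0 → ok
  c1: data parity 1, sent cp 1 → ok
  c2: data parity 1, sent cp 0 → mismatch
  c3: data parity 0, sent cp 0 → ok
  c4: data parity 0, sent cp 0 → ok
Exactly one row (r2) and one column (c2) fail → the flipped bit is at their intersection.

row 2, column 2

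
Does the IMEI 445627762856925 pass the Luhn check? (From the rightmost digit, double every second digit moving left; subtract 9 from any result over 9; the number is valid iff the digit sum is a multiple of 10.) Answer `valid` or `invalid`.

From the right, keep odd positions and double even positions (subtract 9 from any doubled value over 9):
  doubled (positions 2,4,...): 4 3 7 3 5 3 8 → sum 33
  kept (positions 1,3,...): 5 9 5 2 7 2 5 4 → sum 39
Total = 72.
72 mod 10 = 2, so the number is invalid.

invalid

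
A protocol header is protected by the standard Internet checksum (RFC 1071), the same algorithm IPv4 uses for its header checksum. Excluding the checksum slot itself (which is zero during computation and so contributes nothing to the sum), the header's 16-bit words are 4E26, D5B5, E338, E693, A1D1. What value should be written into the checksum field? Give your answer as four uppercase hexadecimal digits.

7085

One's-complement addition (fold any carry out of bit 15 back into bit 0):
  0x4E26 + 0xD5B5 = 0x123DB → wrap carry → 0x23DC
  0x23DC + 0xE338 = 0x10714 → wrap carry → 0x0715
  0x0715 + 0xE693 = 0x0EDA8
  0xEDA8 + 0xA1D1 = 0x18F79 → wrap carry → 0x8F7A
One's-complement sum = 0x8F7A.
Checksum = ~0x8F7A & 0xFFFF = 0x7085.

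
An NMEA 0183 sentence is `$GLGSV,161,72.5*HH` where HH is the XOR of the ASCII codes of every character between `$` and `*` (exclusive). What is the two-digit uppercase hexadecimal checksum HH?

61

XOR the ASCII codes of the payload characters:
  'G' = 0x47 → acc = 0x47
  'L' = 0x4C → acc = 0x0B
  'G' = 0x47 → acc = 0x4C
  'S' = 0x53 → acc = 0x1F
  'V' = 0x56 → acc = 0x49
  ',' = 0x2C → acc = 0x65
  '1' = 0x31 → acc = 0x54
  '6' = 0x36 → acc = 0x62
  '1' = 0x31 → acc = 0x53
  ',' = 0x2C → acc = 0x7F
  '7' = 0x37 → acc = 0x48
  '2' = 0x32 → acc = 0x7A
  '.' = 0x2E → acc = 0x54
  '5' = 0x35 → acc = 0x61
Checksum = 0x61.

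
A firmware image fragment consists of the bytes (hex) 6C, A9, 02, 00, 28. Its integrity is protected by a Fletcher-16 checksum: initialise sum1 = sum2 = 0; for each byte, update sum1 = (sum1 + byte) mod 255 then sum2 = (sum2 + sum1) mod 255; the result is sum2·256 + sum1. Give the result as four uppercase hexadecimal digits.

Running sums (mod 255):
  after byte 0 (6C): sum1=108, sum2=108
  after byte 1 (A9): sum1=22, sum2=130
  after byte 2 (02): sum1=24, sum2=154
  after byte 3 (00): sum1=24, sum2=178
  after byte 4 (28): sum1=64, sum2=242
Checksum = sum2·256 + sum1 = 242·256 + 64 = 62016 = 0xF240.

F240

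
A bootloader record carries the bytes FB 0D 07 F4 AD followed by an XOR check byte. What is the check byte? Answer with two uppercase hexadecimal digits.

XOR the bytes together:
  start with 0xFB
  0xFB ⊕ 0x0D = 0xF6
  0xF6 ⊕ 0x07 = 0xF1
  0xF1 ⊕ 0xF4 = 0x05
  0x05 ⊕ 0xAD = 0xA8

A8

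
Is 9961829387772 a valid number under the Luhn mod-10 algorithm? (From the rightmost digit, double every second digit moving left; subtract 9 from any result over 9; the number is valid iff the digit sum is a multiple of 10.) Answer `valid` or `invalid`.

From the right, keep odd positions and double even positions (subtract 9 from any doubled value over 9):
  doubled (positions 2,4,...): 5 5 6 4 2 9 → sum 31
  kept (positions 1,3,...): 2 7 8 9 8 6 9 → sum 49
Total = 80.
80 mod 10 = 0, so the number is valid.

valid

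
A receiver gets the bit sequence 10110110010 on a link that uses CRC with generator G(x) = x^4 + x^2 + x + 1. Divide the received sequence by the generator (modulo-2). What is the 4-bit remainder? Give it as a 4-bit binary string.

Modulo-2 division of 10110110010 by 10111:
  pos 0: 10110 XOR 10111 = 00001
  pos 4: 11100 XOR 10111 = 01011
  pos 5: 10111 XOR 10111 = 00000
Remainder = 0000 (zero — the frame passes the CRC check).

0000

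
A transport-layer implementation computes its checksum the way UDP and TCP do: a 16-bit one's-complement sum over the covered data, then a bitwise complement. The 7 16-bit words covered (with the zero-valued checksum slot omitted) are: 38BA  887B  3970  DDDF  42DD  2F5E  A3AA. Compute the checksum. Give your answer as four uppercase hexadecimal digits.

1194

One's-complement addition (fold any carry out of bit 15 back into bit 0):
  0x38BA + 0x887B = 0x0C135
  0xC135 + 0x3970 = 0x0FAA5
  0xFAA5 + 0xDDDF = 0x1D884 → wrap carry → 0xD885
  0xD885 + 0x42DD = 0x11B62 → wrap carry → 0x1B63
  0x1B63 + 0x2F5E = 0x04AC1
  0x4AC1 + 0xA3AA = 0x0EE6B
One's-complement sum = 0xEE6B.
Checksum = ~0xEE6B & 0xFFFF = 0x1194.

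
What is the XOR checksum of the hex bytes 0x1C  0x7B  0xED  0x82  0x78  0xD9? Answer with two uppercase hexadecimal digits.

XOR the bytes together:
  start with 0x1C
  0x1C ⊕ 0x7B = 0x67
  0x67 ⊕ 0xED = 0x8A
  0x8A ⊕ 0x82 = 0x08
  0x08 ⊕ 0x78 = 0x70
  0x70 ⊕ 0xD9 = 0xA9

A9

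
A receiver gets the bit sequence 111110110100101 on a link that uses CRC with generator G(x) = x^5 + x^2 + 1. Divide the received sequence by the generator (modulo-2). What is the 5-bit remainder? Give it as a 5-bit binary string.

00000

Modulo-2 division of 111110110100101 by 100101:
  pos 0: 111110 XOR 100101 = 011011
  pos 1: 110111 XOR 100101 = 010010
  pos 2: 100101 XOR 100101 = 000000
  pos 9: 100101 XOR 100101 = 000000
Remainder = 00000 (zero — the frame passes the CRC check).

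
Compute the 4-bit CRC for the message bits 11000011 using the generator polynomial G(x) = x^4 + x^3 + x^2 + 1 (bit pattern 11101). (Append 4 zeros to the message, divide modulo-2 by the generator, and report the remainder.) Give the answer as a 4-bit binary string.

1111

Append 4 zeros: 110000110000. Divide by 11101 (XOR where the leading bit is 1):
  pos 0: 11000 XOR 11101 = 00101
  pos 2: 10101 XOR 11101 = 01000
  pos 3: 10001 XOR 11101 = 01100
  pos 4: 11000 XOR 11101 = 00101
  pos 6: 10100 XOR 11101 = 01001
  pos 7: 10010 XOR 11101 = 01111
Remainder (last 4 bits) = 1111. This is the CRC / FCS.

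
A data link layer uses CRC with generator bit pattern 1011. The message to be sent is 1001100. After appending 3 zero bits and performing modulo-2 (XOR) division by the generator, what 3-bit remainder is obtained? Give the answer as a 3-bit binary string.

Append 3 zeros: 1001100000. Divide by 1011 (XOR where the leading bit is 1):
  pos 0: 1001 XOR 1011 = 0010
  pos 2: 1010 XOR 1011 = 0001
  pos 5: 1000 XOR 1011 = 0011
Remainder (last 3 bits) = 110. This is the CRC / FCS.

110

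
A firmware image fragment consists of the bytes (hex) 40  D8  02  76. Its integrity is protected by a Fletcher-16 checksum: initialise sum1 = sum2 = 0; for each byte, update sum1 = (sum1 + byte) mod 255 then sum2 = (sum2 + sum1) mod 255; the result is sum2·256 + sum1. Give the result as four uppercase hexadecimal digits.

0691

Running sums (mod 255):
  after byte 0 (40): sum1=64, sum2=64
  after byte 1 (D8): sum1=25, sum2=89
  after byte 2 (02): sum1=27, sum2=116
  after byte 3 (76): sum1=145, sum2=6
Checksum = sum2·256 + sum1 = 6·256 + 145 = 1681 = 0x0691.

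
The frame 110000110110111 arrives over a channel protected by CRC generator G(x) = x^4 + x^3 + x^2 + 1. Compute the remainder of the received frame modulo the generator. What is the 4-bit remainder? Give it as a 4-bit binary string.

0001

Modulo-2 division of 110000110110111 by 11101:
  pos 0: 11000 XOR 11101 = 00101
  pos 2: 10101 XOR 11101 = 01000
  pos 3: 10001 XOR 11101 = 01100
  pos 4: 11000 XOR 11101 = 00101
  pos 6: 10111 XOR 11101 = 01010
  pos 7: 10100 XOR 11101 = 01001
  pos 8: 10011 XOR 11101 = 01110
  pos 9: 11101 XOR 11101 = 00000
Remainder = 0001 (nonzero — an error is detected).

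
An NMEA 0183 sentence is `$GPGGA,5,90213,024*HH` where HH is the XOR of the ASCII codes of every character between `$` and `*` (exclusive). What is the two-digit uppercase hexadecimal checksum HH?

XOR the ASCII codes of the payload characters:
  'G' = 0x47 → acc = 0x47
  'P' = 0x50 → acc = 0x17
  'G' = 0x47 → acc = 0x50
  'G' = 0x47 → acc = 0x17
  'A' = 0x41 → acc = 0x56
  ',' = 0x2C → acc = 0x7A
  '5' = 0x35 → acc = 0x4F
  ',' = 0x2C → acc = 0x63
  '9' = 0x39 → acc = 0x5A
  '0' = 0x30 → acc = 0x6A
  '2' = 0x32 → acc = 0x58
  '1' = 0x31 → acc = 0x69
  '3' = 0x33 → acc = 0x5A
  ',' = 0x2C → acc = 0x76
  '0' = 0x30 → acc = 0x46
  '2' = 0x32 → acc = 0x74
  '4' = 0x34 → acc = 0x40
Checksum = 0x40.

40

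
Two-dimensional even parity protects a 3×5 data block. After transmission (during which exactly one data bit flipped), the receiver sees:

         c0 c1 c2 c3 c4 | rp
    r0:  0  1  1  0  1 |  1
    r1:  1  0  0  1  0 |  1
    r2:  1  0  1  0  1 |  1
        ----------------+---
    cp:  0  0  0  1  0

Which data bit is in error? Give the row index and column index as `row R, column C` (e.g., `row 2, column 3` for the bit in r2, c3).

Recompute each row's even parity and compare to rp:
  r0: data parity 1, sent rp 1 → ok
  r1: data parity 0, sent rp 1 → mismatch
  r2: data parity 1, sent rp 1 → ok
Recompute each column's even parity and compare to cp:
  c0: data parity 0, sent cp 0 → ok
  c1: data parity 1, sent cp 0 → mismatch
  c2: data parity 0, sent cp 0 → ok
  c3: data parity 1, sent cp 1 → ok
  c4: data parity 0, sent cp 0 → ok
Exactly one row (r1) and one column (c1) fail → the flipped bit is at their intersection.

row 1, column 1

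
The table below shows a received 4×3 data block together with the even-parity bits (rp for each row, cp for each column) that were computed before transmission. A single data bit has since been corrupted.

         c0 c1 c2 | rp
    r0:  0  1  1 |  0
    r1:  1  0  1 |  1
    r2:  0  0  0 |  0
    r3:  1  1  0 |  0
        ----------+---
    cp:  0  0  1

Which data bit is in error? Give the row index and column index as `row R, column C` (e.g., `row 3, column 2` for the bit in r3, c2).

Recompute each row's even parity and compare to rp:
  r0: data parity 0, sent rp 0 → ok
  r1: data parity 0, sent rp 1 → mismatch
  r2: data parity 0, sent rp 0 → ok
  r3: data parity 0, sent rp 0 → ok
Recompute each column's even parity and compare to cp:
  c0: data parity 0, sent cp 0 → ok
  c1: data parity 0, sent cp 0 → ok
  c2: data parity 0, sent cp 1 → mismatch
Exactly one row (r1) and one column (c2) fail → the flipped bit is at their intersection.

row 1, column 2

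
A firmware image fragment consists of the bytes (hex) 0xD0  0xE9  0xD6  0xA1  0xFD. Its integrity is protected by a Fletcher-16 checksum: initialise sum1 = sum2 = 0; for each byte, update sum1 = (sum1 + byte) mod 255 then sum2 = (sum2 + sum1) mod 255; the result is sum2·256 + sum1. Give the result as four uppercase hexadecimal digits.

Running sums (mod 255):
  after byte 0 (0xD0): sum1=208, sum2=208
  after byte 1 (0xE9): sum1=186, sum2=139
  after byte 2 (0xD6): sum1=145, sum2=29
  after byte 3 (0xA1): sum1=51, sum2=80
  after byte 4 (0xFD): sum1=49, sum2=129
Checksum = sum2·256 + sum1 = 129·256 + 49 = 33073 = 0x8131.

8131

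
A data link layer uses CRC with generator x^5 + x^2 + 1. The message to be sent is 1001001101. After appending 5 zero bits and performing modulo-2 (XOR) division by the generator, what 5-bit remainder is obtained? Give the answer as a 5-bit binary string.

Append 5 zeros: 100100110100000. Divide by 100101 (XOR where the leading bit is 1):
  pos 0: 100100 XOR 100101 = 000001
  pos 5: 111010 XOR 100101 = 011111
  pos 6: 111110 XOR 100101 = 011011
  pos 7: 110110 XOR 100101 = 010011
  pos 8: 100110 XOR 100101 = 000011
Remainder (last 5 bits) = 00110. This is the CRC / FCS.

00110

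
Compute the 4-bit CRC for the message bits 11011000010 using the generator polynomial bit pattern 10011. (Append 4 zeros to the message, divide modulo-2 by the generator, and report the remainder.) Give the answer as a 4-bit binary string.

Append 4 zeros: 110110000100000. Divide by 10011 (XOR where the leading bit is 1):
  pos 0: 11011 XOR 10011 = 01000
  pos 1: 10000 XOR 10011 = 00011
  pos 4: 11000 XOR 10011 = 01011
  pos 5: 10111 XOR 10011 = 00100
  pos 7: 10000 XOR 10011 = 00011
  pos 10: 11000 XOR 10011 = 01011
Remainder (last 4 bits) = 1011. This is the CRC / FCS.

1011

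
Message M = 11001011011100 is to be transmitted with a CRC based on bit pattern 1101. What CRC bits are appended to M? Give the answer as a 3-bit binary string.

000

Append 3 zeros: 11001011011100000. Divide by 1101 (XOR where the leading bit is 1):
  pos 0: 1100 XOR 1101 = 0001
  pos 3: 1101 XOR 1101 = 0000
  pos 7: 1011 XOR 1101 = 0110
  pos 8: 1101 XOR 1101 = 0000
Remainder (last 3 bits) = 000. This is the CRC / FCS.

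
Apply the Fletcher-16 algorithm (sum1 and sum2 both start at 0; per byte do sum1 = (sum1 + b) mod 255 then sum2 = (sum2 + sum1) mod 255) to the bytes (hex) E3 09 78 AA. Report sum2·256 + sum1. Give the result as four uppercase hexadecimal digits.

4610

Running sums (mod 255):
  after byte 0 (E3): sum1=227, sum2=227
  after byte 1 (09): sum1=236, sum2=208
  after byte 2 (78): sum1=101, sum2=54
  after byte 3 (AA): sum1=16, sum2=70
Checksum = sum2·256 + sum1 = 70·256 + 16 = 17936 = 0x4610.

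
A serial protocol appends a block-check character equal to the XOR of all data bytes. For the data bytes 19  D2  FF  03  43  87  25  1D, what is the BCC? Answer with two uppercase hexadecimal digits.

CB

XOR the bytes together:
  start with 0x19
  0x19 ⊕ 0xD2 = 0xCB
  0xCB ⊕ 0xFF = 0x34
  0x34 ⊕ 0x03 = 0x37
  0x37 ⊕ 0x43 = 0x74
  0x74 ⊕ 0x87 = 0xF3
  0xF3 ⊕ 0x25 = 0xD6
  0xD6 ⊕ 0x1D = 0xCB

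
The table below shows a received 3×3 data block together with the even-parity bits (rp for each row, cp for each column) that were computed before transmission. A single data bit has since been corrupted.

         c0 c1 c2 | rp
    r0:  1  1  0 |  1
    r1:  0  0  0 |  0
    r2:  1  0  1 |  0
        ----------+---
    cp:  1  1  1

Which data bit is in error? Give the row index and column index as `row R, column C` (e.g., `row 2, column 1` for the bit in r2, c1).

Recompute each row's even parity and compare to rp:
  r0: data parity 0, sent rp 1 → mismatch
  r1: data parity 0, sent rp 0 → ok
  r2: data parity 0, sent rp 0 → ok
Recompute each column's even parity and compare to cp:
  c0: data parity 0, sent cp 1 → mismatch
  c1: data parity 1, sent cp 1 → ok
  c2: data parity 1, sent cp 1 → ok
Exactly one row (r0) and one column (c0) fail → the flipped bit is at their intersection.

row 0, column 0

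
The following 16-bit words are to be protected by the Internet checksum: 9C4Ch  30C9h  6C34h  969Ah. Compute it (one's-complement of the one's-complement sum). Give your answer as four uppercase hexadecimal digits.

One's-complement addition (fold any carry out of bit 15 back into bit 0):
  0x9C4C + 0x30C9 = 0x0CD15
  0xCD15 + 0x6C34 = 0x13949 → wrap carry → 0x394A
  0x394A + 0x969A = 0x0CFE4
One's-complement sum = 0xCFE4.
Checksum = ~0xCFE4 & 0xFFFF = 0x301B.

301B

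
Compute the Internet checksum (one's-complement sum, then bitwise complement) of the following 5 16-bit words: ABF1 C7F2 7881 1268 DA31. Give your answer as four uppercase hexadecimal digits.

One's-complement addition (fold any carry out of bit 15 back into bit 0):
  0xABF1 + 0xC7F2 = 0x173E3 → wrap carry → 0x73E4
  0x73E4 + 0x7881 = 0x0EC65
  0xEC65 + 0x1268 = 0x0FECD
  0xFECD + 0xDA31 = 0x1D8FE → wrap carry → 0xD8FF
One's-complement sum = 0xD8FF.
Checksum = ~0xD8FF & 0xFFFF = 0x2700.

2700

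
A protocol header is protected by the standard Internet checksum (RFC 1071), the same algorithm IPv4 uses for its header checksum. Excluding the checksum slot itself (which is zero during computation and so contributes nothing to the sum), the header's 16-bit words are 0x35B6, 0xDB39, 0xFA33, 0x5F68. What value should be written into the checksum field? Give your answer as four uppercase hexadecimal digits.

One's-complement addition (fold any carry out of bit 15 back into bit 0):
  0x35B6 + 0xDB39 = 0x110EF → wrap carry → 0x10F0
  0x10F0 + 0xFA33 = 0x10B23 → wrap carry → 0x0B24
  0x0B24 + 0x5F68 = 0x06A8C
One's-complement sum = 0x6A8C.
Checksum = ~0x6A8C & 0xFFFF = 0x9573.

9573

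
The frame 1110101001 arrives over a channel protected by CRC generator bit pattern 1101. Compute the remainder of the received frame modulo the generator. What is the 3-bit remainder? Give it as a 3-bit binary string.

000

Modulo-2 division of 1110101001 by 1101:
  pos 0: 1110 XOR 1101 = 0011
  pos 2: 1110 XOR 1101 = 0011
  pos 4: 1110 XOR 1101 = 0011
  pos 6: 1101 XOR 1101 = 0000
Remainder = 000 (zero — the frame passes the CRC check).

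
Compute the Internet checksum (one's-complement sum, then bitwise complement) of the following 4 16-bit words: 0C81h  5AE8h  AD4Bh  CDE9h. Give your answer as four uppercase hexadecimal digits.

1D61

One's-complement addition (fold any carry out of bit 15 back into bit 0):
  0x0C81 + 0x5AE8 = 0x06769
  0x6769 + 0xAD4B = 0x114B4 → wrap carry → 0x14B5
  0x14B5 + 0xCDE9 = 0x0E29E
One's-complement sum = 0xE29E.
Checksum = ~0xE29E & 0xFFFF = 0x1D61.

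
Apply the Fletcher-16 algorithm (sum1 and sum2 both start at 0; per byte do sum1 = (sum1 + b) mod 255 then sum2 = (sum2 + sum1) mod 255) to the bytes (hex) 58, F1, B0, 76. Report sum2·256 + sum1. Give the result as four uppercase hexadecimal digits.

Running sums (mod 255):
  after byte 0 (58): sum1=88, sum2=88
  after byte 1 (F1): sum1=74, sum2=162
  after byte 2 (B0): sum1=250, sum2=157
  after byte 3 (76): sum1=113, sum2=15
Checksum = sum2·256 + sum1 = 15·256 + 113 = 3953 = 0x0F71.

0F71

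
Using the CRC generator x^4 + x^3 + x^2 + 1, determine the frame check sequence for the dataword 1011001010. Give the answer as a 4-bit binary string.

Append 4 zeros: 10110010100000. Divide by 11101 (XOR where the leading bit is 1):
  pos 0: 10110 XOR 11101 = 01011
  pos 1: 10110 XOR 11101 = 01011
  pos 2: 10111 XOR 11101 = 01010
  pos 3: 10100 XOR 11101 = 01001
  pos 4: 10011 XOR 11101 = 01110
  pos 5: 11100 XOR 11101 = 00001
  pos 9: 10000 XOR 11101 = 01101
Remainder (last 4 bits) = 1101. This is the CRC / FCS.

1101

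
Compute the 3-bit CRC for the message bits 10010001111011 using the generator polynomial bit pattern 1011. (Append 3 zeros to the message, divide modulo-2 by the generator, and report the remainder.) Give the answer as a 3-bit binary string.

110

Append 3 zeros: 10010001111011000. Divide by 1011 (XOR where the leading bit is 1):
  pos 0: 1001 XOR 1011 = 0010
  pos 2: 1000 XOR 1011 = 0011
  pos 4: 1101 XOR 1011 = 0110
  pos 5: 1101 XOR 1011 = 0110
  pos 6: 1101 XOR 1011 = 0110
  pos 7: 1101 XOR 1011 = 0110
  pos 8: 1100 XOR 1011 = 0111
  pos 9: 1111 XOR 1011 = 0100
  pos 10: 1001 XOR 1011 = 0010
  pos 12: 1000 XOR 1011 = 0011
Remainder (last 3 bits) = 110. This is the CRC / FCS.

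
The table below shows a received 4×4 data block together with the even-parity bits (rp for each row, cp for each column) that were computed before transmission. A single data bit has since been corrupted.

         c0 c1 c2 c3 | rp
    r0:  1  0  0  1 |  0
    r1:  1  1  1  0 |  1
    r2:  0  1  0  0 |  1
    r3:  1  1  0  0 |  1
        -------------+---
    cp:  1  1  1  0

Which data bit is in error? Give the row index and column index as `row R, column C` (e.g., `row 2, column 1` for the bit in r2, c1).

row 3, column 3

Recompute each row's even parity and compare to rp:
  r0: data parity 0, sent rp 0 → ok
  r1: data parity 1, sent rp 1 → ok
  r2: data parity 1, sent rp 1 → ok
  r3: data parity 0, sent rp 1 → mismatch
Recompute each column's even parity and compare to cp:
  c0: data parity 1, sent cp 1 → ok
  c1: data parity 1, sent cp 1 → ok
  c2: data parity 1, sent cp 1 → ok
  c3: data parity 1, sent cp 0 → mismatch
Exactly one row (r3) and one column (c3) fail → the flipped bit is at their intersection.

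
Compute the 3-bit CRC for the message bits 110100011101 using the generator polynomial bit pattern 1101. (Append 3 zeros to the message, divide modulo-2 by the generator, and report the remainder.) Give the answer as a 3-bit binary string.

Append 3 zeros: 110100011101000. Divide by 1101 (XOR where the leading bit is 1):
  pos 0: 1101 XOR 1101 = 0000
  pos 7: 1110 XOR 1101 = 0011
  pos 9: 1110 XOR 1101 = 0011
  pos 11: 1100 XOR 1101 = 0001
Remainder (last 3 bits) = 001. This is the CRC / FCS.

001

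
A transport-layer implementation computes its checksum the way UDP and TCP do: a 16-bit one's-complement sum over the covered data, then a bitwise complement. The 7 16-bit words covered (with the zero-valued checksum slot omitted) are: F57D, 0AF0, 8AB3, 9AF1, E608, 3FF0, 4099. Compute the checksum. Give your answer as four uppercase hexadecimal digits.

735A

One's-complement addition (fold any carry out of bit 15 back into bit 0):
  0xF57D + 0x0AF0 = 0x1006D → wrap carry → 0x006E
  0x006E + 0x8AB3 = 0x08B21
  0x8B21 + 0x9AF1 = 0x12612 → wrap carry → 0x2613
  0x2613 + 0xE608 = 0x10C1B → wrap carry → 0x0C1C
  0x0C1C + 0x3FF0 = 0x04C0C
  0x4C0C + 0x4099 = 0x08CA5
One's-complement sum = 0x8CA5.
Checksum = ~0x8CA5 & 0xFFFF = 0x735A.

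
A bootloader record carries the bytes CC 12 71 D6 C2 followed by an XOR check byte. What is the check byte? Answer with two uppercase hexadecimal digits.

BB

XOR the bytes together:
  start with 0xCC
  0xCC ⊕ 0x12 = 0xDE
  0xDE ⊕ 0x71 = 0xAF
  0xAF ⊕ 0xD6 = 0x79
  0x79 ⊕ 0xC2 = 0xBB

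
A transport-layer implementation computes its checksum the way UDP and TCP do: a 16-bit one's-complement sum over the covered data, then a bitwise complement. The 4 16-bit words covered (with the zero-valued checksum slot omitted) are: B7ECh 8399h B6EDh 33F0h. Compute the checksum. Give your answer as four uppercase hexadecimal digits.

One's-complement addition (fold any carry out of bit 15 back into bit 0):
  0xB7EC + 0x8399 = 0x13B85 → wrap carry → 0x3B86
  0x3B86 + 0xB6ED = 0x0F273
  0xF273 + 0x33F0 = 0x12663 → wrap carry → 0x2664
One's-complement sum = 0x2664.
Checksum = ~0x2664 & 0xFFFF = 0xD99B.

D99B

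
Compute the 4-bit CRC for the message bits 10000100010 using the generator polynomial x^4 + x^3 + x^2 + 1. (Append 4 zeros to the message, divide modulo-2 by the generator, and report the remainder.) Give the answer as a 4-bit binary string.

Append 4 zeros: 100001000100000. Divide by 11101 (XOR where the leading bit is 1):
  pos 0: 10000 XOR 11101 = 01101
  pos 1: 11011 XOR 11101 = 00110
  pos 3: 11000 XOR 11101 = 00101
  pos 5: 10101 XOR 11101 = 01000
  pos 6: 10000 XOR 11101 = 01101
  pos 7: 11010 XOR 11101 = 00111
  pos 9: 11100 XOR 11101 = 00001
Remainder (last 4 bits) = 0010. This is the CRC / FCS.

0010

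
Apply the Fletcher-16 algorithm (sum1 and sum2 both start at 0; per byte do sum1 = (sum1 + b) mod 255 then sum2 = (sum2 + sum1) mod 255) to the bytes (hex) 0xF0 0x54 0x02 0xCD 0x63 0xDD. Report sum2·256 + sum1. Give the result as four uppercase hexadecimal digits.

Running sums (mod 255):
  after byte 0 (0xF0): sum1=240, sum2=240
  after byte 1 (0x54): sum1=69, sum2=54
  after byte 2 (0x02): sum1=71, sum2=125
  after byte 3 (0xCD): sum1=21, sum2=146
  after byte 4 (0x63): sum1=120, sum2=11
  after byte 5 (0xDD): sum1=86, sum2=97
Checksum = sum2·256 + sum1 = 97·256 + 86 = 24918 = 0x6156.

6156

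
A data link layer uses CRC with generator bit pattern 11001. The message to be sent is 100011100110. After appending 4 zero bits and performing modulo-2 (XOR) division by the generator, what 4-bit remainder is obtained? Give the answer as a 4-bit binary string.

Append 4 zeros: 1000111001100000. Divide by 11001 (XOR where the leading bit is 1):
  pos 0: 10001 XOR 11001 = 01000
  pos 1: 10001 XOR 11001 = 01000
  pos 2: 10001 XOR 11001 = 01000
  pos 3: 10000 XOR 11001 = 01001
  pos 4: 10010 XOR 11001 = 01011
  pos 5: 10111 XOR 11001 = 01110
  pos 6: 11101 XOR 11001 = 00100
  pos 8: 10000 XOR 11001 = 01001
  pos 9: 10010 XOR 11001 = 01011
  pos 10: 10110 XOR 11001 = 01111
  pos 11: 11110 XOR 11001 = 00111
Remainder (last 4 bits) = 0111. This is the CRC / FCS.

0111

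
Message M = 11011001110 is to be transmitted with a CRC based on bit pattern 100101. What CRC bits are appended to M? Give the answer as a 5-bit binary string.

11000

Append 5 zeros: 1101100111000000. Divide by 100101 (XOR where the leading bit is 1):
  pos 0: 110110 XOR 100101 = 010011
  pos 1: 100110 XOR 100101 = 000011
  pos 5: 111110 XOR 100101 = 011011
  pos 6: 110110 XOR 100101 = 010011
  pos 7: 100110 XOR 100101 = 000011
Remainder (last 5 bits) = 11000. This is the CRC / FCS.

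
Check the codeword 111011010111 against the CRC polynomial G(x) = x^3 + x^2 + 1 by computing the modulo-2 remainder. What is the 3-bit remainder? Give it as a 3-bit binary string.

001

Modulo-2 division of 111011010111 by 1101:
  pos 0: 1110 XOR 1101 = 0011
  pos 2: 1111 XOR 1101 = 0010
  pos 4: 1001 XOR 1101 = 0100
  pos 5: 1000 XOR 1101 = 0101
  pos 6: 1011 XOR 1101 = 0110
  pos 7: 1101 XOR 1101 = 0000
Remainder = 001 (nonzero — an error is detected).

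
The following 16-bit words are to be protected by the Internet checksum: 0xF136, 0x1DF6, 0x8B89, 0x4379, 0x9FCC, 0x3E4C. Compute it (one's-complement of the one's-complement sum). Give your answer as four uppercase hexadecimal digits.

43B7

One's-complement addition (fold any carry out of bit 15 back into bit 0):
  0xF136 + 0x1DF6 = 0x10F2C → wrap carry → 0x0F2D
  0x0F2D + 0x8B89 = 0x09AB6
  0x9AB6 + 0x4379 = 0x0DE2F
  0xDE2F + 0x9FCC = 0x17DFB → wrap carry → 0x7DFC
  0x7DFC + 0x3E4C = 0x0BC48
One's-complement sum = 0xBC48.
Checksum = ~0xBC48 & 0xFFFF = 0x43B7.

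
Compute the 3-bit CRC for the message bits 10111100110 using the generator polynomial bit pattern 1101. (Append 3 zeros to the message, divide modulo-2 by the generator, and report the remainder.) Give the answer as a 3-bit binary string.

Append 3 zeros: 10111100110000. Divide by 1101 (XOR where the leading bit is 1):
  pos 0: 1011 XOR 1101 = 0110
  pos 1: 1101 XOR 1101 = 0000
  pos 5: 1001 XOR 1101 = 0100
  pos 6: 1001 XOR 1101 = 0100
  pos 7: 1000 XOR 1101 = 0101
  pos 8: 1010 XOR 1101 = 0111
  pos 9: 1110 XOR 1101 = 0011
Remainder (last 3 bits) = 110. This is the CRC / FCS.

110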